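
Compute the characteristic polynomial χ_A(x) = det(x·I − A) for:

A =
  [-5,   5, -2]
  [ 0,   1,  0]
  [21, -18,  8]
x^3 - 4*x^2 + 5*x - 2

Expanding det(x·I − A) (e.g. by cofactor expansion or by noting that A is similar to its Jordan form J, which has the same characteristic polynomial as A) gives
  χ_A(x) = x^3 - 4*x^2 + 5*x - 2
which factors as (x - 2)*(x - 1)^2. The eigenvalues (with algebraic multiplicities) are λ = 1 with multiplicity 2, λ = 2 with multiplicity 1.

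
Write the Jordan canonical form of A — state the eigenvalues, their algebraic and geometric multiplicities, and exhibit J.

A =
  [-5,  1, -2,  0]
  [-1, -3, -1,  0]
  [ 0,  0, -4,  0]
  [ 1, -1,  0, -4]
J_3(-4) ⊕ J_1(-4)

The characteristic polynomial is
  det(x·I − A) = x^4 + 16*x^3 + 96*x^2 + 256*x + 256 = (x + 4)^4

Eigenvalues and multiplicities (the geometric multiplicity of λ is n − rank(A − λI), which equals the number of Jordan blocks for λ):
  λ = -4: algebraic multiplicity = 4, geometric multiplicity = 2

Determining the block sizes for each eigenvalue:
  λ = -4: with am = 4 and gm = 2, the partition is not yet determined (e.g. several partitions of 4 into 2 parts exist). Let N = A − (-4)·I. Computing rank(N^1) = 2, rank(N^2) = 1, rank(N^3) = 0; the number of blocks of size ≥ j is rank(N^{j−1}) − rank(N^j), giving [2, 1, 1]. So we have 1 block(s) of size 3, 1 block(s) of size 1 → block sizes [3, 1]

Assembling the blocks gives a Jordan form
J =
  [-4,  1,  0,  0]
  [ 0, -4,  1,  0]
  [ 0,  0, -4,  0]
  [ 0,  0,  0, -4]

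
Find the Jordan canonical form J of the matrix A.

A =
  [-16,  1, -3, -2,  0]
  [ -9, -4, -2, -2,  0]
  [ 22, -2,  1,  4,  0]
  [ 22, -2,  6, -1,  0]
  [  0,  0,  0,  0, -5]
J_3(-5) ⊕ J_1(-5) ⊕ J_1(-5)

The characteristic polynomial is
  det(x·I − A) = x^5 + 25*x^4 + 250*x^3 + 1250*x^2 + 3125*x + 3125 = (x + 5)^5

Eigenvalues and multiplicities (the geometric multiplicity of λ is n − rank(A − λI), which equals the number of Jordan blocks for λ):
  λ = -5: algebraic multiplicity = 5, geometric multiplicity = 3

Determining the block sizes for each eigenvalue:
  λ = -5: with am = 5 and gm = 3, the partition is not yet determined (e.g. several partitions of 5 into 3 parts exist). Let N = A − (-5)·I. Computing rank(N^1) = 2, rank(N^2) = 1, rank(N^3) = 0; the number of blocks of size ≥ j is rank(N^{j−1}) − rank(N^j), giving [3, 1, 1]. So we have 1 block(s) of size 3, 2 block(s) of size 1 → block sizes [3, 1, 1]

Assembling the blocks gives a Jordan form
J =
  [-5,  1,  0,  0,  0]
  [ 0, -5,  1,  0,  0]
  [ 0,  0, -5,  0,  0]
  [ 0,  0,  0, -5,  0]
  [ 0,  0,  0,  0, -5]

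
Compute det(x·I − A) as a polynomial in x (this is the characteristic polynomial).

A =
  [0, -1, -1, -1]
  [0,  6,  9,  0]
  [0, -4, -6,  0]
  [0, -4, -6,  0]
x^4

Expanding det(x·I − A) (e.g. by cofactor expansion or by noting that A is similar to its Jordan form J, which has the same characteristic polynomial as A) gives
  χ_A(x) = x^4
which factors as x^4. The eigenvalues (with algebraic multiplicities) are λ = 0 with multiplicity 4.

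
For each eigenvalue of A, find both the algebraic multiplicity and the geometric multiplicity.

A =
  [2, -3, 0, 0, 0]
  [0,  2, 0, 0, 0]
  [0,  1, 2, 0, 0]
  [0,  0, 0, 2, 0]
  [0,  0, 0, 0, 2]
λ = 2: alg = 5, geom = 4

Step 1 — factor the characteristic polynomial to read off the algebraic multiplicities:
  χ_A(x) = (x - 2)^5

Step 2 — compute geometric multiplicities via the rank-nullity identity g(λ) = n − rank(A − λI):
  rank(A − (2)·I) = 1, so dim ker(A − (2)·I) = n − 1 = 4

Summary:
  λ = 2: algebraic multiplicity = 5, geometric multiplicity = 4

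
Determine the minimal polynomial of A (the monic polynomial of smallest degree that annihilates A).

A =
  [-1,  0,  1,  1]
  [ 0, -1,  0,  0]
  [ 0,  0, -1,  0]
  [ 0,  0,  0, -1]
x^2 + 2*x + 1

The characteristic polynomial is χ_A(x) = (x + 1)^4, so the eigenvalues are known. The minimal polynomial is
  m_A(x) = Π_λ (x − λ)^{k_λ}
where k_λ is the size of the *largest* Jordan block for λ (equivalently, the smallest k with (A − λI)^k v = 0 for every generalised eigenvector v of λ).

  λ = -1: largest Jordan block has size 2, contributing (x + 1)^2

So m_A(x) = (x + 1)^2 = x^2 + 2*x + 1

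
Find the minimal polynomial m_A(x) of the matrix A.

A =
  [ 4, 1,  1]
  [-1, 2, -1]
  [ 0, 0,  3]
x^2 - 6*x + 9

The characteristic polynomial is χ_A(x) = (x - 3)^3, so the eigenvalues are known. The minimal polynomial is
  m_A(x) = Π_λ (x − λ)^{k_λ}
where k_λ is the size of the *largest* Jordan block for λ (equivalently, the smallest k with (A − λI)^k v = 0 for every generalised eigenvector v of λ).

  λ = 3: largest Jordan block has size 2, contributing (x − 3)^2

So m_A(x) = (x - 3)^2 = x^2 - 6*x + 9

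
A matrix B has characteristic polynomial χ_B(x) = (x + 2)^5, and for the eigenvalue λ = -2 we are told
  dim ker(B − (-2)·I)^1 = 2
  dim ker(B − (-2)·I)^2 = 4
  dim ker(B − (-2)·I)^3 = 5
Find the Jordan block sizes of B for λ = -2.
Block sizes for λ = -2: [3, 2]

From the dimensions of kernels of powers, the number of Jordan blocks of size at least j is d_j − d_{j−1} where d_j = dim ker(N^j) (with d_0 = 0). Computing the differences gives [2, 2, 1].
The number of blocks of size exactly k is (#blocks of size ≥ k) − (#blocks of size ≥ k + 1), so the partition is: 1 block(s) of size 2, 1 block(s) of size 3.
In nonincreasing order the block sizes are [3, 2].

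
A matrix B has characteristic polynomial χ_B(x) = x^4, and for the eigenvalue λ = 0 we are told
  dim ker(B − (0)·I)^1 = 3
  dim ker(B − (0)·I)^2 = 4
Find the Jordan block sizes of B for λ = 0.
Block sizes for λ = 0: [2, 1, 1]

From the dimensions of kernels of powers, the number of Jordan blocks of size at least j is d_j − d_{j−1} where d_j = dim ker(N^j) (with d_0 = 0). Computing the differences gives [3, 1].
The number of blocks of size exactly k is (#blocks of size ≥ k) − (#blocks of size ≥ k + 1), so the partition is: 2 block(s) of size 1, 1 block(s) of size 2.
In nonincreasing order the block sizes are [2, 1, 1].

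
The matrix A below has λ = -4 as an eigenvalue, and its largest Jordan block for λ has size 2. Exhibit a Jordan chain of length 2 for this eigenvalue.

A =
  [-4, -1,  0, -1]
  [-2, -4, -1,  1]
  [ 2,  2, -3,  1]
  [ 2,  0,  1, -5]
A Jordan chain for λ = -4 of length 2:
v_1 = (0, -2, 2, 2)ᵀ
v_2 = (1, 0, 0, 0)ᵀ

Let N = A − (-4)·I. We want v_2 with N^2 v_2 = 0 but N^1 v_2 ≠ 0; then v_{j-1} := N · v_j for j = 2, …, 2.

Pick v_2 = (1, 0, 0, 0)ᵀ.
Then v_1 = N · v_2 = (0, -2, 2, 2)ᵀ.

Sanity check: (A − (-4)·I) v_1 = (0, 0, 0, 0)ᵀ = 0. ✓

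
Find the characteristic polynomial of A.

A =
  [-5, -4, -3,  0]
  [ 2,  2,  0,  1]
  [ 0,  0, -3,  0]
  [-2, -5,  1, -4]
x^4 + 10*x^3 + 36*x^2 + 54*x + 27

Expanding det(x·I − A) (e.g. by cofactor expansion or by noting that A is similar to its Jordan form J, which has the same characteristic polynomial as A) gives
  χ_A(x) = x^4 + 10*x^3 + 36*x^2 + 54*x + 27
which factors as (x + 1)*(x + 3)^3. The eigenvalues (with algebraic multiplicities) are λ = -3 with multiplicity 3, λ = -1 with multiplicity 1.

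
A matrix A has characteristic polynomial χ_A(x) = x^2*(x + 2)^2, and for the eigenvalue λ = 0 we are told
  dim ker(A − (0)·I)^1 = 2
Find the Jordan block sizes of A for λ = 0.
Block sizes for λ = 0: [1, 1]

From the dimensions of kernels of powers, the number of Jordan blocks of size at least j is d_j − d_{j−1} where d_j = dim ker(N^j) (with d_0 = 0). Computing the differences gives [2].
The number of blocks of size exactly k is (#blocks of size ≥ k) − (#blocks of size ≥ k + 1), so the partition is: 2 block(s) of size 1.
In nonincreasing order the block sizes are [1, 1].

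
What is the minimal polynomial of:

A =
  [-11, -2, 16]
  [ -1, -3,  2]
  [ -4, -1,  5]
x^3 + 9*x^2 + 27*x + 27

The characteristic polynomial is χ_A(x) = (x + 3)^3, so the eigenvalues are known. The minimal polynomial is
  m_A(x) = Π_λ (x − λ)^{k_λ}
where k_λ is the size of the *largest* Jordan block for λ (equivalently, the smallest k with (A − λI)^k v = 0 for every generalised eigenvector v of λ).

  λ = -3: largest Jordan block has size 3, contributing (x + 3)^3

So m_A(x) = (x + 3)^3 = x^3 + 9*x^2 + 27*x + 27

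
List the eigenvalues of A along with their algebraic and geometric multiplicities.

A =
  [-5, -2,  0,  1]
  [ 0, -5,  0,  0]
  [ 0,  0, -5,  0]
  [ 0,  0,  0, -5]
λ = -5: alg = 4, geom = 3

Step 1 — factor the characteristic polynomial to read off the algebraic multiplicities:
  χ_A(x) = (x + 5)^4

Step 2 — compute geometric multiplicities via the rank-nullity identity g(λ) = n − rank(A − λI):
  rank(A − (-5)·I) = 1, so dim ker(A − (-5)·I) = n − 1 = 3

Summary:
  λ = -5: algebraic multiplicity = 4, geometric multiplicity = 3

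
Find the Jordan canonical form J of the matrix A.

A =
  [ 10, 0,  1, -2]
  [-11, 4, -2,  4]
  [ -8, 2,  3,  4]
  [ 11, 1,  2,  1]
J_2(4) ⊕ J_1(5) ⊕ J_1(5)

The characteristic polynomial is
  det(x·I − A) = x^4 - 18*x^3 + 121*x^2 - 360*x + 400 = (x - 5)^2*(x - 4)^2

Eigenvalues and multiplicities (the geometric multiplicity of λ is n − rank(A − λI), which equals the number of Jordan blocks for λ):
  λ = 4: algebraic multiplicity = 2, geometric multiplicity = 1
  λ = 5: algebraic multiplicity = 2, geometric multiplicity = 2

Determining the block sizes for each eigenvalue:
  λ = 4: one block (gm = 1), so the single block has size am = 2 → block sizes [2]
  λ = 5: gm = am = 2, so every block has size 1 → block sizes [1, 1]

Assembling the blocks gives a Jordan form
J =
  [4, 1, 0, 0]
  [0, 4, 0, 0]
  [0, 0, 5, 0]
  [0, 0, 0, 5]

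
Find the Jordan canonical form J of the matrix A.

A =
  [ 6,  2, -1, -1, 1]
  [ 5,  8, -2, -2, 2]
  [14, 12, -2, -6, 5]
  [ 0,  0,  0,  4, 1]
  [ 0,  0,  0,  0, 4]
J_3(4) ⊕ J_2(4)

The characteristic polynomial is
  det(x·I − A) = x^5 - 20*x^4 + 160*x^3 - 640*x^2 + 1280*x - 1024 = (x - 4)^5

Eigenvalues and multiplicities (the geometric multiplicity of λ is n − rank(A − λI), which equals the number of Jordan blocks for λ):
  λ = 4: algebraic multiplicity = 5, geometric multiplicity = 2

Determining the block sizes for each eigenvalue:
  λ = 4: with am = 5 and gm = 2, the partition is not yet determined (e.g. several partitions of 5 into 2 parts exist). Let N = A − (4)·I. Computing rank(N^1) = 3, rank(N^2) = 1, rank(N^3) = 0; the number of blocks of size ≥ j is rank(N^{j−1}) − rank(N^j), giving [2, 2, 1]. So we have 1 block(s) of size 3, 1 block(s) of size 2 → block sizes [3, 2]

Assembling the blocks gives a Jordan form
J =
  [4, 1, 0, 0, 0]
  [0, 4, 1, 0, 0]
  [0, 0, 4, 0, 0]
  [0, 0, 0, 4, 1]
  [0, 0, 0, 0, 4]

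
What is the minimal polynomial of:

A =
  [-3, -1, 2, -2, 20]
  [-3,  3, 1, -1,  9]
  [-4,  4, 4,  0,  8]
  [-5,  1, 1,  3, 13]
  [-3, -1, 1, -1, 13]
x^3 - 12*x^2 + 48*x - 64

The characteristic polynomial is χ_A(x) = (x - 4)^5, so the eigenvalues are known. The minimal polynomial is
  m_A(x) = Π_λ (x − λ)^{k_λ}
where k_λ is the size of the *largest* Jordan block for λ (equivalently, the smallest k with (A − λI)^k v = 0 for every generalised eigenvector v of λ).

  λ = 4: largest Jordan block has size 3, contributing (x − 4)^3

So m_A(x) = (x - 4)^3 = x^3 - 12*x^2 + 48*x - 64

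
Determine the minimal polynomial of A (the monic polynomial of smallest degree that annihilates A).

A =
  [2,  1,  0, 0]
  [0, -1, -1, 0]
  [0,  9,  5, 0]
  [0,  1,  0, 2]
x^3 - 6*x^2 + 12*x - 8

The characteristic polynomial is χ_A(x) = (x - 2)^4, so the eigenvalues are known. The minimal polynomial is
  m_A(x) = Π_λ (x − λ)^{k_λ}
where k_λ is the size of the *largest* Jordan block for λ (equivalently, the smallest k with (A − λI)^k v = 0 for every generalised eigenvector v of λ).

  λ = 2: largest Jordan block has size 3, contributing (x − 2)^3

So m_A(x) = (x - 2)^3 = x^3 - 6*x^2 + 12*x - 8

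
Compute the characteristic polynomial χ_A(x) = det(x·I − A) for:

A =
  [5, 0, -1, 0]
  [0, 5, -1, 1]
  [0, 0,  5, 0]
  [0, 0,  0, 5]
x^4 - 20*x^3 + 150*x^2 - 500*x + 625

Expanding det(x·I − A) (e.g. by cofactor expansion or by noting that A is similar to its Jordan form J, which has the same characteristic polynomial as A) gives
  χ_A(x) = x^4 - 20*x^3 + 150*x^2 - 500*x + 625
which factors as (x - 5)^4. The eigenvalues (with algebraic multiplicities) are λ = 5 with multiplicity 4.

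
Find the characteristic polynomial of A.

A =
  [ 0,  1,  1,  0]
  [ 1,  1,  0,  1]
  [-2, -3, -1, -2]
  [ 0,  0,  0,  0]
x^4

Expanding det(x·I − A) (e.g. by cofactor expansion or by noting that A is similar to its Jordan form J, which has the same characteristic polynomial as A) gives
  χ_A(x) = x^4
which factors as x^4. The eigenvalues (with algebraic multiplicities) are λ = 0 with multiplicity 4.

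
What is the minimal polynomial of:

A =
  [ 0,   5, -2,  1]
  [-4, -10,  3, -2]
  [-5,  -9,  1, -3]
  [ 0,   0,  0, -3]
x^3 + 9*x^2 + 27*x + 27

The characteristic polynomial is χ_A(x) = (x + 3)^4, so the eigenvalues are known. The minimal polynomial is
  m_A(x) = Π_λ (x − λ)^{k_λ}
where k_λ is the size of the *largest* Jordan block for λ (equivalently, the smallest k with (A − λI)^k v = 0 for every generalised eigenvector v of λ).

  λ = -3: largest Jordan block has size 3, contributing (x + 3)^3

So m_A(x) = (x + 3)^3 = x^3 + 9*x^2 + 27*x + 27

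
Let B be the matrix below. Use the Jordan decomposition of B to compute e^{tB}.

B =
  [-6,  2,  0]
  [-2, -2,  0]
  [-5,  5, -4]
e^{tB} =
  [-2*t*exp(-4*t) + exp(-4*t), 2*t*exp(-4*t), 0]
  [-2*t*exp(-4*t), 2*t*exp(-4*t) + exp(-4*t), 0]
  [-5*t*exp(-4*t), 5*t*exp(-4*t), exp(-4*t)]

Strategy: write B = P · J · P⁻¹ where J is a Jordan canonical form, so e^{tB} = P · e^{tJ} · P⁻¹, and e^{tJ} can be computed block-by-block.

B has Jordan form
J =
  [-4,  1,  0]
  [ 0, -4,  0]
  [ 0,  0, -4]
(up to reordering of blocks).

Per-block formulas:
  For a 2×2 Jordan block J_2(-4): exp(t · J_2(-4)) = e^(-4t)·(I + t·N), where N is the 2×2 nilpotent shift.
  For a 1×1 block at λ = -4: exp(t · [-4]) = [e^(-4t)].

After assembling e^{tJ} and conjugating by P, we get:

e^{tB} =
  [-2*t*exp(-4*t) + exp(-4*t), 2*t*exp(-4*t), 0]
  [-2*t*exp(-4*t), 2*t*exp(-4*t) + exp(-4*t), 0]
  [-5*t*exp(-4*t), 5*t*exp(-4*t), exp(-4*t)]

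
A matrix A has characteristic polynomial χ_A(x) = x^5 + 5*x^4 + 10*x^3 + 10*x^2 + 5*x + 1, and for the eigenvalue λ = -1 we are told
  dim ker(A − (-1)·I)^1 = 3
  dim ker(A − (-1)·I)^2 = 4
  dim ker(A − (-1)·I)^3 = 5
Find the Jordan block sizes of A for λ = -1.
Block sizes for λ = -1: [3, 1, 1]

From the dimensions of kernels of powers, the number of Jordan blocks of size at least j is d_j − d_{j−1} where d_j = dim ker(N^j) (with d_0 = 0). Computing the differences gives [3, 1, 1].
The number of blocks of size exactly k is (#blocks of size ≥ k) − (#blocks of size ≥ k + 1), so the partition is: 2 block(s) of size 1, 1 block(s) of size 3.
In nonincreasing order the block sizes are [3, 1, 1].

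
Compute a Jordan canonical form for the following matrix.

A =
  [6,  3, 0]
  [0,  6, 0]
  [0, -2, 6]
J_2(6) ⊕ J_1(6)

The characteristic polynomial is
  det(x·I − A) = x^3 - 18*x^2 + 108*x - 216 = (x - 6)^3

Eigenvalues and multiplicities (the geometric multiplicity of λ is n − rank(A − λI), which equals the number of Jordan blocks for λ):
  λ = 6: algebraic multiplicity = 3, geometric multiplicity = 2

Determining the block sizes for each eigenvalue:
  λ = 6: 2 blocks summing to 3 forces exactly one block of size 2 and the rest size 1 → block sizes [2, 1]

Assembling the blocks gives a Jordan form
J =
  [6, 1, 0]
  [0, 6, 0]
  [0, 0, 6]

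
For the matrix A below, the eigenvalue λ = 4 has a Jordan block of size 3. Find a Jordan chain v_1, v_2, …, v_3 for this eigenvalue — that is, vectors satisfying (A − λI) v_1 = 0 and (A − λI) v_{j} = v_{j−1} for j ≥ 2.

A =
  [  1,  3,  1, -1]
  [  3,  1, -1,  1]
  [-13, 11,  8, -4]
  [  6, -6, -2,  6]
A Jordan chain for λ = 4 of length 3:
v_1 = (-1, 1, -4, 2)ᵀ
v_2 = (-3, 3, -13, 6)ᵀ
v_3 = (1, 0, 0, 0)ᵀ

Let N = A − (4)·I. We want v_3 with N^3 v_3 = 0 but N^2 v_3 ≠ 0; then v_{j-1} := N · v_j for j = 3, …, 2.

Pick v_3 = (1, 0, 0, 0)ᵀ.
Then v_2 = N · v_3 = (-3, 3, -13, 6)ᵀ.
Then v_1 = N · v_2 = (-1, 1, -4, 2)ᵀ.

Sanity check: (A − (4)·I) v_1 = (0, 0, 0, 0)ᵀ = 0. ✓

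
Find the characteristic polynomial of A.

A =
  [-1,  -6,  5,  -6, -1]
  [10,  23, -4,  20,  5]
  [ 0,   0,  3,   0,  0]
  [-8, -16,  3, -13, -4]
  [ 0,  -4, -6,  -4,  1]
x^5 - 13*x^4 + 66*x^3 - 162*x^2 + 189*x - 81

Expanding det(x·I − A) (e.g. by cofactor expansion or by noting that A is similar to its Jordan form J, which has the same characteristic polynomial as A) gives
  χ_A(x) = x^5 - 13*x^4 + 66*x^3 - 162*x^2 + 189*x - 81
which factors as (x - 3)^4*(x - 1). The eigenvalues (with algebraic multiplicities) are λ = 1 with multiplicity 1, λ = 3 with multiplicity 4.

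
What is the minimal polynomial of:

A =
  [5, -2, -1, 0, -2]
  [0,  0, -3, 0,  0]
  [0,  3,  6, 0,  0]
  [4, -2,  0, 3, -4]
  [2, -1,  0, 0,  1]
x^3 - 9*x^2 + 27*x - 27

The characteristic polynomial is χ_A(x) = (x - 3)^5, so the eigenvalues are known. The minimal polynomial is
  m_A(x) = Π_λ (x − λ)^{k_λ}
where k_λ is the size of the *largest* Jordan block for λ (equivalently, the smallest k with (A − λI)^k v = 0 for every generalised eigenvector v of λ).

  λ = 3: largest Jordan block has size 3, contributing (x − 3)^3

So m_A(x) = (x - 3)^3 = x^3 - 9*x^2 + 27*x - 27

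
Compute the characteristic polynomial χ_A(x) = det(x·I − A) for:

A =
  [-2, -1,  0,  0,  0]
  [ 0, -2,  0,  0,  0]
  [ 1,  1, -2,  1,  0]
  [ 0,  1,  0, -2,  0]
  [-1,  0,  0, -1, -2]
x^5 + 10*x^4 + 40*x^3 + 80*x^2 + 80*x + 32

Expanding det(x·I − A) (e.g. by cofactor expansion or by noting that A is similar to its Jordan form J, which has the same characteristic polynomial as A) gives
  χ_A(x) = x^5 + 10*x^4 + 40*x^3 + 80*x^2 + 80*x + 32
which factors as (x + 2)^5. The eigenvalues (with algebraic multiplicities) are λ = -2 with multiplicity 5.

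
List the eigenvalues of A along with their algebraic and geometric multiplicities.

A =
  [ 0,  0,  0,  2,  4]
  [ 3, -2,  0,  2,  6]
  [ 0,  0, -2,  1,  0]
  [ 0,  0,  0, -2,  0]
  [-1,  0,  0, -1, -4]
λ = -2: alg = 5, geom = 3

Step 1 — factor the characteristic polynomial to read off the algebraic multiplicities:
  χ_A(x) = (x + 2)^5

Step 2 — compute geometric multiplicities via the rank-nullity identity g(λ) = n − rank(A − λI):
  rank(A − (-2)·I) = 2, so dim ker(A − (-2)·I) = n − 2 = 3

Summary:
  λ = -2: algebraic multiplicity = 5, geometric multiplicity = 3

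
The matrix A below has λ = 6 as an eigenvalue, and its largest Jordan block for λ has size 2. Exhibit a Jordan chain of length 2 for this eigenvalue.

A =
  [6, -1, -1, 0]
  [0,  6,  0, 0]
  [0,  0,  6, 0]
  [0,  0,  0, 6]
A Jordan chain for λ = 6 of length 2:
v_1 = (-1, 0, 0, 0)ᵀ
v_2 = (0, 1, 0, 0)ᵀ

Let N = A − (6)·I. We want v_2 with N^2 v_2 = 0 but N^1 v_2 ≠ 0; then v_{j-1} := N · v_j for j = 2, …, 2.

Pick v_2 = (0, 1, 0, 0)ᵀ.
Then v_1 = N · v_2 = (-1, 0, 0, 0)ᵀ.

Sanity check: (A − (6)·I) v_1 = (0, 0, 0, 0)ᵀ = 0. ✓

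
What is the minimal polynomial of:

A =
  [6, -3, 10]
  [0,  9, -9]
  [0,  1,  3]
x^3 - 18*x^2 + 108*x - 216

The characteristic polynomial is χ_A(x) = (x - 6)^3, so the eigenvalues are known. The minimal polynomial is
  m_A(x) = Π_λ (x − λ)^{k_λ}
where k_λ is the size of the *largest* Jordan block for λ (equivalently, the smallest k with (A − λI)^k v = 0 for every generalised eigenvector v of λ).

  λ = 6: largest Jordan block has size 3, contributing (x − 6)^3

So m_A(x) = (x - 6)^3 = x^3 - 18*x^2 + 108*x - 216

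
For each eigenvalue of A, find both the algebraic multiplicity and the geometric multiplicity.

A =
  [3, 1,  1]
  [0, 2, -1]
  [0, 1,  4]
λ = 3: alg = 3, geom = 2

Step 1 — factor the characteristic polynomial to read off the algebraic multiplicities:
  χ_A(x) = (x - 3)^3

Step 2 — compute geometric multiplicities via the rank-nullity identity g(λ) = n − rank(A − λI):
  rank(A − (3)·I) = 1, so dim ker(A − (3)·I) = n − 1 = 2

Summary:
  λ = 3: algebraic multiplicity = 3, geometric multiplicity = 2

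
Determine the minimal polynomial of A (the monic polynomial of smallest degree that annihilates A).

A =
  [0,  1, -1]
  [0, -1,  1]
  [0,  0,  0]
x^2 + x

The characteristic polynomial is χ_A(x) = x^2*(x + 1), so the eigenvalues are known. The minimal polynomial is
  m_A(x) = Π_λ (x − λ)^{k_λ}
where k_λ is the size of the *largest* Jordan block for λ (equivalently, the smallest k with (A − λI)^k v = 0 for every generalised eigenvector v of λ).

  λ = -1: largest Jordan block has size 1, contributing (x + 1)
  λ = 0: largest Jordan block has size 1, contributing (x − 0)

So m_A(x) = x*(x + 1) = x^2 + x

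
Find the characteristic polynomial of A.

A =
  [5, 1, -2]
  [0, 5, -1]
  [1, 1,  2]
x^3 - 12*x^2 + 48*x - 64

Expanding det(x·I − A) (e.g. by cofactor expansion or by noting that A is similar to its Jordan form J, which has the same characteristic polynomial as A) gives
  χ_A(x) = x^3 - 12*x^2 + 48*x - 64
which factors as (x - 4)^3. The eigenvalues (with algebraic multiplicities) are λ = 4 with multiplicity 3.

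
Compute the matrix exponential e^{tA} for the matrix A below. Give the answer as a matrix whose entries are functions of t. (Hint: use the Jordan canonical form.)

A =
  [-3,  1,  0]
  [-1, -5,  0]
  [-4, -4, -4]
e^{tA} =
  [t*exp(-4*t) + exp(-4*t), t*exp(-4*t), 0]
  [-t*exp(-4*t), -t*exp(-4*t) + exp(-4*t), 0]
  [-4*t*exp(-4*t), -4*t*exp(-4*t), exp(-4*t)]

Strategy: write A = P · J · P⁻¹ where J is a Jordan canonical form, so e^{tA} = P · e^{tJ} · P⁻¹, and e^{tJ} can be computed block-by-block.

A has Jordan form
J =
  [-4,  1,  0]
  [ 0, -4,  0]
  [ 0,  0, -4]
(up to reordering of blocks).

Per-block formulas:
  For a 2×2 Jordan block J_2(-4): exp(t · J_2(-4)) = e^(-4t)·(I + t·N), where N is the 2×2 nilpotent shift.
  For a 1×1 block at λ = -4: exp(t · [-4]) = [e^(-4t)].

After assembling e^{tJ} and conjugating by P, we get:

e^{tA} =
  [t*exp(-4*t) + exp(-4*t), t*exp(-4*t), 0]
  [-t*exp(-4*t), -t*exp(-4*t) + exp(-4*t), 0]
  [-4*t*exp(-4*t), -4*t*exp(-4*t), exp(-4*t)]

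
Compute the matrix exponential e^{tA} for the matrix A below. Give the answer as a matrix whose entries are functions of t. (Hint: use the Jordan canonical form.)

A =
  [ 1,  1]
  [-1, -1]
e^{tA} =
  [t + 1, t]
  [-t, 1 - t]

Strategy: write A = P · J · P⁻¹ where J is a Jordan canonical form, so e^{tA} = P · e^{tJ} · P⁻¹, and e^{tJ} can be computed block-by-block.

A has Jordan form
J =
  [0, 1]
  [0, 0]
(up to reordering of blocks).

Per-block formulas:
  For a 2×2 Jordan block J_2(0): exp(t · J_2(0)) = e^(0t)·(I + t·N), where N is the 2×2 nilpotent shift.

After assembling e^{tJ} and conjugating by P, we get:

e^{tA} =
  [t + 1, t]
  [-t, 1 - t]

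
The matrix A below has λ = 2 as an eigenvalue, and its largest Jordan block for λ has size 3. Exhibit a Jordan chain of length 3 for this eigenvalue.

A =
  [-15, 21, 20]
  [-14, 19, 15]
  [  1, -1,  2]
A Jordan chain for λ = 2 of length 3:
v_1 = (15, 15, -3)ᵀ
v_2 = (-17, -14, 1)ᵀ
v_3 = (1, 0, 0)ᵀ

Let N = A − (2)·I. We want v_3 with N^3 v_3 = 0 but N^2 v_3 ≠ 0; then v_{j-1} := N · v_j for j = 3, …, 2.

Pick v_3 = (1, 0, 0)ᵀ.
Then v_2 = N · v_3 = (-17, -14, 1)ᵀ.
Then v_1 = N · v_2 = (15, 15, -3)ᵀ.

Sanity check: (A − (2)·I) v_1 = (0, 0, 0)ᵀ = 0. ✓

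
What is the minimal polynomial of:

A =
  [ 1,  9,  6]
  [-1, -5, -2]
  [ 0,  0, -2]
x^2 + 4*x + 4

The characteristic polynomial is χ_A(x) = (x + 2)^3, so the eigenvalues are known. The minimal polynomial is
  m_A(x) = Π_λ (x − λ)^{k_λ}
where k_λ is the size of the *largest* Jordan block for λ (equivalently, the smallest k with (A − λI)^k v = 0 for every generalised eigenvector v of λ).

  λ = -2: largest Jordan block has size 2, contributing (x + 2)^2

So m_A(x) = (x + 2)^2 = x^2 + 4*x + 4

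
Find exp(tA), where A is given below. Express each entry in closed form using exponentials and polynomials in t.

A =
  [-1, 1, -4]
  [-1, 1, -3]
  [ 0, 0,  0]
e^{tA} =
  [1 - t, t, t^2/2 - 4*t]
  [-t, t + 1, t^2/2 - 3*t]
  [0, 0, 1]

Strategy: write A = P · J · P⁻¹ where J is a Jordan canonical form, so e^{tA} = P · e^{tJ} · P⁻¹, and e^{tJ} can be computed block-by-block.

A has Jordan form
J =
  [0, 1, 0]
  [0, 0, 1]
  [0, 0, 0]
(up to reordering of blocks).

Per-block formulas:
  For a 3×3 Jordan block J_3(0): exp(t · J_3(0)) = e^(0t)·(I + t·N + (t^2/2)·N^2), where N is the 3×3 nilpotent shift.

After assembling e^{tJ} and conjugating by P, we get:

e^{tA} =
  [1 - t, t, t^2/2 - 4*t]
  [-t, t + 1, t^2/2 - 3*t]
  [0, 0, 1]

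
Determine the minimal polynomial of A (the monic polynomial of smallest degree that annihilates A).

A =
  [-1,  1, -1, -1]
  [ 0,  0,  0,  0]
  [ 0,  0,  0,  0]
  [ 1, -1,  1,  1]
x^2

The characteristic polynomial is χ_A(x) = x^4, so the eigenvalues are known. The minimal polynomial is
  m_A(x) = Π_λ (x − λ)^{k_λ}
where k_λ is the size of the *largest* Jordan block for λ (equivalently, the smallest k with (A − λI)^k v = 0 for every generalised eigenvector v of λ).

  λ = 0: largest Jordan block has size 2, contributing (x − 0)^2

So m_A(x) = x^2 = x^2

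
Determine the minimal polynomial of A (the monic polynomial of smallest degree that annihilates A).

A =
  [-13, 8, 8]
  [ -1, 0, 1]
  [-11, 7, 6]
x^3 + 7*x^2 + 11*x + 5

The characteristic polynomial is χ_A(x) = (x + 1)^2*(x + 5), so the eigenvalues are known. The minimal polynomial is
  m_A(x) = Π_λ (x − λ)^{k_λ}
where k_λ is the size of the *largest* Jordan block for λ (equivalently, the smallest k with (A − λI)^k v = 0 for every generalised eigenvector v of λ).

  λ = -5: largest Jordan block has size 1, contributing (x + 5)
  λ = -1: largest Jordan block has size 2, contributing (x + 1)^2

So m_A(x) = (x + 1)^2*(x + 5) = x^3 + 7*x^2 + 11*x + 5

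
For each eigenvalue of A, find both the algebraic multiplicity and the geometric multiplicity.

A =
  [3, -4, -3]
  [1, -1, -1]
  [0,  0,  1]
λ = 1: alg = 3, geom = 1

Step 1 — factor the characteristic polynomial to read off the algebraic multiplicities:
  χ_A(x) = (x - 1)^3

Step 2 — compute geometric multiplicities via the rank-nullity identity g(λ) = n − rank(A − λI):
  rank(A − (1)·I) = 2, so dim ker(A − (1)·I) = n − 2 = 1

Summary:
  λ = 1: algebraic multiplicity = 3, geometric multiplicity = 1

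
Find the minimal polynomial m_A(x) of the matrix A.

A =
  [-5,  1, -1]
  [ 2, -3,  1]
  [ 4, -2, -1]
x^3 + 9*x^2 + 27*x + 27

The characteristic polynomial is χ_A(x) = (x + 3)^3, so the eigenvalues are known. The minimal polynomial is
  m_A(x) = Π_λ (x − λ)^{k_λ}
where k_λ is the size of the *largest* Jordan block for λ (equivalently, the smallest k with (A − λI)^k v = 0 for every generalised eigenvector v of λ).

  λ = -3: largest Jordan block has size 3, contributing (x + 3)^3

So m_A(x) = (x + 3)^3 = x^3 + 9*x^2 + 27*x + 27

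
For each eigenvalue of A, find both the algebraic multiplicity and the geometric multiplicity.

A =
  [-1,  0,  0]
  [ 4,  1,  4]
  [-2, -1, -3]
λ = -1: alg = 3, geom = 2

Step 1 — factor the characteristic polynomial to read off the algebraic multiplicities:
  χ_A(x) = (x + 1)^3

Step 2 — compute geometric multiplicities via the rank-nullity identity g(λ) = n − rank(A − λI):
  rank(A − (-1)·I) = 1, so dim ker(A − (-1)·I) = n − 1 = 2

Summary:
  λ = -1: algebraic multiplicity = 3, geometric multiplicity = 2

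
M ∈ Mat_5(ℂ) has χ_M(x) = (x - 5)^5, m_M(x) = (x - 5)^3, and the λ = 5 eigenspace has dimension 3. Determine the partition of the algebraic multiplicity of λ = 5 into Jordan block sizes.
Block sizes for λ = 5: [3, 1, 1]

Step 1 — from the characteristic polynomial, algebraic multiplicity of λ = 5 is 5. From dim ker(M − (5)·I) = 3, there are exactly 3 Jordan blocks for λ = 5.
Step 2 — from the minimal polynomial, the factor (x − 5)^3 tells us the largest block for λ = 5 has size 3.
Step 3 — with total size 5, 3 blocks, and largest block 3, the block sizes (in nonincreasing order) are [3, 1, 1].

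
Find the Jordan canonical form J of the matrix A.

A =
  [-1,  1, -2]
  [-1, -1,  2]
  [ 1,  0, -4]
J_3(-2)

The characteristic polynomial is
  det(x·I − A) = x^3 + 6*x^2 + 12*x + 8 = (x + 2)^3

Eigenvalues and multiplicities (the geometric multiplicity of λ is n − rank(A − λI), which equals the number of Jordan blocks for λ):
  λ = -2: algebraic multiplicity = 3, geometric multiplicity = 1

Determining the block sizes for each eigenvalue:
  λ = -2: one block (gm = 1), so the single block has size am = 3 → block sizes [3]

Assembling the blocks gives a Jordan form
J =
  [-2,  1,  0]
  [ 0, -2,  1]
  [ 0,  0, -2]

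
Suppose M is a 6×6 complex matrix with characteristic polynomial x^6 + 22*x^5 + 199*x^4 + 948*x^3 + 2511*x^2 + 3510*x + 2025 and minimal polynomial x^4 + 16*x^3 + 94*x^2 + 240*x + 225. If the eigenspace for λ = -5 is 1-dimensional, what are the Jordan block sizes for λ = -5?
Block sizes for λ = -5: [2]

Step 1 — from the characteristic polynomial, algebraic multiplicity of λ = -5 is 2. From dim ker(M − (-5)·I) = 1, there are exactly 1 Jordan blocks for λ = -5.
Step 2 — from the minimal polynomial, the factor (x + 5)^2 tells us the largest block for λ = -5 has size 2.
Step 3 — with total size 2, 1 blocks, and largest block 2, the block sizes (in nonincreasing order) are [2].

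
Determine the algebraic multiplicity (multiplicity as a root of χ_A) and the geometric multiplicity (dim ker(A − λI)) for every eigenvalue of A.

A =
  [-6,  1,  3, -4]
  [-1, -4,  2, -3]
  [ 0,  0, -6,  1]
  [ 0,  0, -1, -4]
λ = -5: alg = 4, geom = 2

Step 1 — factor the characteristic polynomial to read off the algebraic multiplicities:
  χ_A(x) = (x + 5)^4

Step 2 — compute geometric multiplicities via the rank-nullity identity g(λ) = n − rank(A − λI):
  rank(A − (-5)·I) = 2, so dim ker(A − (-5)·I) = n − 2 = 2

Summary:
  λ = -5: algebraic multiplicity = 4, geometric multiplicity = 2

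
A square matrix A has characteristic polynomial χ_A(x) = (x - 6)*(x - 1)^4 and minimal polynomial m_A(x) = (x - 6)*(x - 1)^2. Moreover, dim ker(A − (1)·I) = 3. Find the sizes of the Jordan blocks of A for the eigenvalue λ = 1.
Block sizes for λ = 1: [2, 1, 1]

Step 1 — from the characteristic polynomial, algebraic multiplicity of λ = 1 is 4. From dim ker(A − (1)·I) = 3, there are exactly 3 Jordan blocks for λ = 1.
Step 2 — from the minimal polynomial, the factor (x − 1)^2 tells us the largest block for λ = 1 has size 2.
Step 3 — with total size 4, 3 blocks, and largest block 2, the block sizes (in nonincreasing order) are [2, 1, 1].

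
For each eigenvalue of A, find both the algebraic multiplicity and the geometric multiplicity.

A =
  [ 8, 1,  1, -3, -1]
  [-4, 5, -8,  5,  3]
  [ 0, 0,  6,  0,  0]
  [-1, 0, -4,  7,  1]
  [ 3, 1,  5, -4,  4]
λ = 6: alg = 5, geom = 2

Step 1 — factor the characteristic polynomial to read off the algebraic multiplicities:
  χ_A(x) = (x - 6)^5

Step 2 — compute geometric multiplicities via the rank-nullity identity g(λ) = n − rank(A − λI):
  rank(A − (6)·I) = 3, so dim ker(A − (6)·I) = n − 3 = 2

Summary:
  λ = 6: algebraic multiplicity = 5, geometric multiplicity = 2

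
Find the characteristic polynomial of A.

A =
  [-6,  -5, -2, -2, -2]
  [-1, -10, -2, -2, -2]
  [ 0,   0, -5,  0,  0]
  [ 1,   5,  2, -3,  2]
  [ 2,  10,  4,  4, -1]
x^5 + 25*x^4 + 250*x^3 + 1250*x^2 + 3125*x + 3125

Expanding det(x·I − A) (e.g. by cofactor expansion or by noting that A is similar to its Jordan form J, which has the same characteristic polynomial as A) gives
  χ_A(x) = x^5 + 25*x^4 + 250*x^3 + 1250*x^2 + 3125*x + 3125
which factors as (x + 5)^5. The eigenvalues (with algebraic multiplicities) are λ = -5 with multiplicity 5.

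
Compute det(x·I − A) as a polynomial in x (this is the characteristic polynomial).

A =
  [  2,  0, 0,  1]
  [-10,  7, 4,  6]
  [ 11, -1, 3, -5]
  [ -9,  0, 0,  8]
x^4 - 20*x^3 + 150*x^2 - 500*x + 625

Expanding det(x·I − A) (e.g. by cofactor expansion or by noting that A is similar to its Jordan form J, which has the same characteristic polynomial as A) gives
  χ_A(x) = x^4 - 20*x^3 + 150*x^2 - 500*x + 625
which factors as (x - 5)^4. The eigenvalues (with algebraic multiplicities) are λ = 5 with multiplicity 4.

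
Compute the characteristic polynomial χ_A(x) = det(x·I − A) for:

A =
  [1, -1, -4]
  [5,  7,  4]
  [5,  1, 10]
x^3 - 18*x^2 + 108*x - 216

Expanding det(x·I − A) (e.g. by cofactor expansion or by noting that A is similar to its Jordan form J, which has the same characteristic polynomial as A) gives
  χ_A(x) = x^3 - 18*x^2 + 108*x - 216
which factors as (x - 6)^3. The eigenvalues (with algebraic multiplicities) are λ = 6 with multiplicity 3.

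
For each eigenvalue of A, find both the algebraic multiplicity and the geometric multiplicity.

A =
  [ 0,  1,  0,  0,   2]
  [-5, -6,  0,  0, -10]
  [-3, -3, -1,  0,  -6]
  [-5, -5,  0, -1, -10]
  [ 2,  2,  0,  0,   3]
λ = -1: alg = 5, geom = 4

Step 1 — factor the characteristic polynomial to read off the algebraic multiplicities:
  χ_A(x) = (x + 1)^5

Step 2 — compute geometric multiplicities via the rank-nullity identity g(λ) = n − rank(A − λI):
  rank(A − (-1)·I) = 1, so dim ker(A − (-1)·I) = n − 1 = 4

Summary:
  λ = -1: algebraic multiplicity = 5, geometric multiplicity = 4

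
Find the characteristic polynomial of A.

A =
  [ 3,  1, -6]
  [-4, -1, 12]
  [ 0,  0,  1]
x^3 - 3*x^2 + 3*x - 1

Expanding det(x·I − A) (e.g. by cofactor expansion or by noting that A is similar to its Jordan form J, which has the same characteristic polynomial as A) gives
  χ_A(x) = x^3 - 3*x^2 + 3*x - 1
which factors as (x - 1)^3. The eigenvalues (with algebraic multiplicities) are λ = 1 with multiplicity 3.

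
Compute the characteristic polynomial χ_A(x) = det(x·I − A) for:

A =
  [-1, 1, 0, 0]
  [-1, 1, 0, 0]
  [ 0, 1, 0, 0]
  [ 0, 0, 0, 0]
x^4

Expanding det(x·I − A) (e.g. by cofactor expansion or by noting that A is similar to its Jordan form J, which has the same characteristic polynomial as A) gives
  χ_A(x) = x^4
which factors as x^4. The eigenvalues (with algebraic multiplicities) are λ = 0 with multiplicity 4.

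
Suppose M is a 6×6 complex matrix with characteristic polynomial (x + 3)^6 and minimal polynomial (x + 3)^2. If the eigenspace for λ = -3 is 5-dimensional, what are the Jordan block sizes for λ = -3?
Block sizes for λ = -3: [2, 1, 1, 1, 1]

Step 1 — from the characteristic polynomial, algebraic multiplicity of λ = -3 is 6. From dim ker(M − (-3)·I) = 5, there are exactly 5 Jordan blocks for λ = -3.
Step 2 — from the minimal polynomial, the factor (x + 3)^2 tells us the largest block for λ = -3 has size 2.
Step 3 — with total size 6, 5 blocks, and largest block 2, the block sizes (in nonincreasing order) are [2, 1, 1, 1, 1].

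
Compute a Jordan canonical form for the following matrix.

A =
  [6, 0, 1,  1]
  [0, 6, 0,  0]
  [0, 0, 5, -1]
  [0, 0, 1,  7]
J_2(6) ⊕ J_1(6) ⊕ J_1(6)

The characteristic polynomial is
  det(x·I − A) = x^4 - 24*x^3 + 216*x^2 - 864*x + 1296 = (x - 6)^4

Eigenvalues and multiplicities (the geometric multiplicity of λ is n − rank(A − λI), which equals the number of Jordan blocks for λ):
  λ = 6: algebraic multiplicity = 4, geometric multiplicity = 3

Determining the block sizes for each eigenvalue:
  λ = 6: 3 blocks summing to 4 forces exactly one block of size 2 and the rest size 1 → block sizes [2, 1, 1]

Assembling the blocks gives a Jordan form
J =
  [6, 1, 0, 0]
  [0, 6, 0, 0]
  [0, 0, 6, 0]
  [0, 0, 0, 6]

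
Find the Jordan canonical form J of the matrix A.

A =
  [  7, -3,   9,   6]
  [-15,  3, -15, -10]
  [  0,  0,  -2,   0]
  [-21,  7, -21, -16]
J_2(-2) ⊕ J_1(-2) ⊕ J_1(-2)

The characteristic polynomial is
  det(x·I − A) = x^4 + 8*x^3 + 24*x^2 + 32*x + 16 = (x + 2)^4

Eigenvalues and multiplicities (the geometric multiplicity of λ is n − rank(A − λI), which equals the number of Jordan blocks for λ):
  λ = -2: algebraic multiplicity = 4, geometric multiplicity = 3

Determining the block sizes for each eigenvalue:
  λ = -2: 3 blocks summing to 4 forces exactly one block of size 2 and the rest size 1 → block sizes [2, 1, 1]

Assembling the blocks gives a Jordan form
J =
  [-2,  1,  0,  0]
  [ 0, -2,  0,  0]
  [ 0,  0, -2,  0]
  [ 0,  0,  0, -2]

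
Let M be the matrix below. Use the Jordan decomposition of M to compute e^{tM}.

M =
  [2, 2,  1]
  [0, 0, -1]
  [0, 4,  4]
e^{tM} =
  [exp(2*t), 2*t*exp(2*t), t*exp(2*t)]
  [0, -2*t*exp(2*t) + exp(2*t), -t*exp(2*t)]
  [0, 4*t*exp(2*t), 2*t*exp(2*t) + exp(2*t)]

Strategy: write M = P · J · P⁻¹ where J is a Jordan canonical form, so e^{tM} = P · e^{tJ} · P⁻¹, and e^{tJ} can be computed block-by-block.

M has Jordan form
J =
  [2, 1, 0]
  [0, 2, 0]
  [0, 0, 2]
(up to reordering of blocks).

Per-block formulas:
  For a 1×1 block at λ = 2: exp(t · [2]) = [e^(2t)].
  For a 2×2 Jordan block J_2(2): exp(t · J_2(2)) = e^(2t)·(I + t·N), where N is the 2×2 nilpotent shift.

After assembling e^{tJ} and conjugating by P, we get:

e^{tM} =
  [exp(2*t), 2*t*exp(2*t), t*exp(2*t)]
  [0, -2*t*exp(2*t) + exp(2*t), -t*exp(2*t)]
  [0, 4*t*exp(2*t), 2*t*exp(2*t) + exp(2*t)]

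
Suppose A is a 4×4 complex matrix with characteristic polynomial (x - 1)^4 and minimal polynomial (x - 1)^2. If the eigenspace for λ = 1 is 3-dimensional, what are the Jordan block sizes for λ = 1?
Block sizes for λ = 1: [2, 1, 1]

Step 1 — from the characteristic polynomial, algebraic multiplicity of λ = 1 is 4. From dim ker(A − (1)·I) = 3, there are exactly 3 Jordan blocks for λ = 1.
Step 2 — from the minimal polynomial, the factor (x − 1)^2 tells us the largest block for λ = 1 has size 2.
Step 3 — with total size 4, 3 blocks, and largest block 2, the block sizes (in nonincreasing order) are [2, 1, 1].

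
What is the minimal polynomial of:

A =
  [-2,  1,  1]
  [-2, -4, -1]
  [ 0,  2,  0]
x^3 + 6*x^2 + 12*x + 8

The characteristic polynomial is χ_A(x) = (x + 2)^3, so the eigenvalues are known. The minimal polynomial is
  m_A(x) = Π_λ (x − λ)^{k_λ}
where k_λ is the size of the *largest* Jordan block for λ (equivalently, the smallest k with (A − λI)^k v = 0 for every generalised eigenvector v of λ).

  λ = -2: largest Jordan block has size 3, contributing (x + 2)^3

So m_A(x) = (x + 2)^3 = x^3 + 6*x^2 + 12*x + 8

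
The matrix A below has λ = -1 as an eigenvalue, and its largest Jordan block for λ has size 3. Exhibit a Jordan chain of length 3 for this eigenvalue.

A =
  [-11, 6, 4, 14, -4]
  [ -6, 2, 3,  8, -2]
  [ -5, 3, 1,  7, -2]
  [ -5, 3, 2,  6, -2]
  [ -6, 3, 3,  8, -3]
A Jordan chain for λ = -1 of length 3:
v_1 = (-2, -1, -1, -1, -1)ᵀ
v_2 = (-10, -6, -5, -5, -6)ᵀ
v_3 = (1, 0, 0, 0, 0)ᵀ

Let N = A − (-1)·I. We want v_3 with N^3 v_3 = 0 but N^2 v_3 ≠ 0; then v_{j-1} := N · v_j for j = 3, …, 2.

Pick v_3 = (1, 0, 0, 0, 0)ᵀ.
Then v_2 = N · v_3 = (-10, -6, -5, -5, -6)ᵀ.
Then v_1 = N · v_2 = (-2, -1, -1, -1, -1)ᵀ.

Sanity check: (A − (-1)·I) v_1 = (0, 0, 0, 0, 0)ᵀ = 0. ✓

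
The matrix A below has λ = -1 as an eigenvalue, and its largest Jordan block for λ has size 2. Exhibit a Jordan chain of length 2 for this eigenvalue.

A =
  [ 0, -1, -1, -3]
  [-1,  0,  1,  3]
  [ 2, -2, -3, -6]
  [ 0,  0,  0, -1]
A Jordan chain for λ = -1 of length 2:
v_1 = (1, -1, 2, 0)ᵀ
v_2 = (1, 0, 0, 0)ᵀ

Let N = A − (-1)·I. We want v_2 with N^2 v_2 = 0 but N^1 v_2 ≠ 0; then v_{j-1} := N · v_j for j = 2, …, 2.

Pick v_2 = (1, 0, 0, 0)ᵀ.
Then v_1 = N · v_2 = (1, -1, 2, 0)ᵀ.

Sanity check: (A − (-1)·I) v_1 = (0, 0, 0, 0)ᵀ = 0. ✓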